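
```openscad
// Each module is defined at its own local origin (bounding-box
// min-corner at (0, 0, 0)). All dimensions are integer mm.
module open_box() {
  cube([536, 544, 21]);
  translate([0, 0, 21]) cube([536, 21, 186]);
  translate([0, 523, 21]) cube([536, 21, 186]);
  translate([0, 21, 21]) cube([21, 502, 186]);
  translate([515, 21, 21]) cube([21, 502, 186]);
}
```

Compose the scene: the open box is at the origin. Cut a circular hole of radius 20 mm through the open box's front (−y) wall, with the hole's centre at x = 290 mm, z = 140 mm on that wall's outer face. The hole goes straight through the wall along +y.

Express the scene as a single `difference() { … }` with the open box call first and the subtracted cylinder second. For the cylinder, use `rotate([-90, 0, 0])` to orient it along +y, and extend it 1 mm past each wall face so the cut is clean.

difference() {
  open_box();
  translate([290, -1, 140]) rotate([-90, 0, 0]) cylinder(h = 23, r = 20);
}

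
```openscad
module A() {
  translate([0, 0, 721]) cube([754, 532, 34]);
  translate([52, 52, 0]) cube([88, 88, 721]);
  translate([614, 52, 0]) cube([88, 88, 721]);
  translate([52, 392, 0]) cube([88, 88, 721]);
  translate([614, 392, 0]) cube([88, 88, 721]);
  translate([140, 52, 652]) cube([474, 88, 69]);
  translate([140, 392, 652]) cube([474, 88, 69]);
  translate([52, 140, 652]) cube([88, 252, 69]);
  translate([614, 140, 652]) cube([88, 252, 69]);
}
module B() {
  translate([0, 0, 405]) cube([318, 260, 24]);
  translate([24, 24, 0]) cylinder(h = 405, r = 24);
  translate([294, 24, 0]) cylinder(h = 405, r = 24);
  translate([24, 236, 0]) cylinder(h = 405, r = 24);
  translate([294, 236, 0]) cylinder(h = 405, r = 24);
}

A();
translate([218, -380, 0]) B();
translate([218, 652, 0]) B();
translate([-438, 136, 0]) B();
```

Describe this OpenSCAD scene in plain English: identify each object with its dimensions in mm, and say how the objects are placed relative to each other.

A is a table with a 754×532 mm rectangular top, 34 mm thick, top surface at z = 755 mm, supported by four 88×88 mm square legs, each inset 52 mm from the nearest pair of top edges, running from the floor. Four apron rails, 88 mm thick and 69 mm tall, run between adjacent legs with their top edges flush with the underside of the top and their outer faces flush with the legs' outer faces.

B is a four-legged stool. The seat is 318×260 mm, 24 mm thick, top at z = 429 mm. It stands on four round legs, each 48 mm in diameter, from z = 0 to the seat underside, each leg's axis is inset half a diameter from the nearest pair of seat edges (so the leg's bounding box is flush with the corner).

Three stools sit around the table at the −y, +y, −x sides.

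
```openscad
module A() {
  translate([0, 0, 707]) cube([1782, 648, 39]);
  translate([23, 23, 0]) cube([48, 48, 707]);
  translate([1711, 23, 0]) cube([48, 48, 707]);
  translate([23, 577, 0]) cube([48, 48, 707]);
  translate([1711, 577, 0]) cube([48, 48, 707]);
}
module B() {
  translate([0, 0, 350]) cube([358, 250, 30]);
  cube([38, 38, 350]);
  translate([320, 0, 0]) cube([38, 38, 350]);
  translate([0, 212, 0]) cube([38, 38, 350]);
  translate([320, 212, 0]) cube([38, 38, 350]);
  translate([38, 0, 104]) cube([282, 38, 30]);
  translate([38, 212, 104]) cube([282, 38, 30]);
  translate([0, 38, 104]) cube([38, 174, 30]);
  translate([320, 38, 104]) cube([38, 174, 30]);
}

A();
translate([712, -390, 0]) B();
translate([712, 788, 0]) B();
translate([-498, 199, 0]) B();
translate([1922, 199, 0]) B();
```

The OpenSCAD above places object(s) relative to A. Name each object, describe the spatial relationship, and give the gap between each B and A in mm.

A is a table. B is a stool. Four stools sit around the table at the −y, +y, −x, +x sides. The gap between each stool and the table is 140 mm.

Each stool's nearest face is 140 mm from the table's bounding box.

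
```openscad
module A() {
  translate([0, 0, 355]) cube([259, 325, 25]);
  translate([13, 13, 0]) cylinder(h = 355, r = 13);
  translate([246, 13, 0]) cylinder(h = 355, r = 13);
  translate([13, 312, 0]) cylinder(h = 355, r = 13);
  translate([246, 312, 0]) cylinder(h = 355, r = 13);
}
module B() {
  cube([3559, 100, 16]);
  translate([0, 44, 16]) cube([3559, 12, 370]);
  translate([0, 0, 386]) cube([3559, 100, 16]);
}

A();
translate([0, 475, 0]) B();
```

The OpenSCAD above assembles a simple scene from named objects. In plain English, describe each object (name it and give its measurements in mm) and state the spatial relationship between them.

A is a simple wooden stool: a rectangular seat 259 mm (x) by 325 mm (y), 25 mm thick, top face at z = 380 mm, on four round legs, each 26 mm in diameter. The legs rest on z = 0, each leg's axis is inset half a diameter from the nearest pair of seat edges (so the leg's bounding box is flush with the corner).

B is an I-beam lying along x, 3559 mm long. Overall section height 402 mm. Two flanges 100 mm wide (y) and 16 mm thick, one on the floor and one at the top; a web 12 mm thick runs between them, centred on the flange width.

The I-beam is on the floor beside the stool on its +y side.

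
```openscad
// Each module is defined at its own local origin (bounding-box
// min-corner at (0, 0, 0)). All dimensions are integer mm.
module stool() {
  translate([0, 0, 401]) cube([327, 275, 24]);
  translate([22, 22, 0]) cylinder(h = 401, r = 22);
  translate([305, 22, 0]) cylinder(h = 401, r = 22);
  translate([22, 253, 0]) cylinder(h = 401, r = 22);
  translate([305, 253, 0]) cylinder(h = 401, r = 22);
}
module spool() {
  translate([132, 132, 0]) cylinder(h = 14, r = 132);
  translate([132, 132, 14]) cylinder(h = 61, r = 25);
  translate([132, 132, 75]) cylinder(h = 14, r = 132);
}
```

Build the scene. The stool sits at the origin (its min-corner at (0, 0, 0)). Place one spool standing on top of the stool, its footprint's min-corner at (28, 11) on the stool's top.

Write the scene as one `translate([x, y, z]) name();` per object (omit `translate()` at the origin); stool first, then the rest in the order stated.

stool();
translate([28, 11, 425]) spool();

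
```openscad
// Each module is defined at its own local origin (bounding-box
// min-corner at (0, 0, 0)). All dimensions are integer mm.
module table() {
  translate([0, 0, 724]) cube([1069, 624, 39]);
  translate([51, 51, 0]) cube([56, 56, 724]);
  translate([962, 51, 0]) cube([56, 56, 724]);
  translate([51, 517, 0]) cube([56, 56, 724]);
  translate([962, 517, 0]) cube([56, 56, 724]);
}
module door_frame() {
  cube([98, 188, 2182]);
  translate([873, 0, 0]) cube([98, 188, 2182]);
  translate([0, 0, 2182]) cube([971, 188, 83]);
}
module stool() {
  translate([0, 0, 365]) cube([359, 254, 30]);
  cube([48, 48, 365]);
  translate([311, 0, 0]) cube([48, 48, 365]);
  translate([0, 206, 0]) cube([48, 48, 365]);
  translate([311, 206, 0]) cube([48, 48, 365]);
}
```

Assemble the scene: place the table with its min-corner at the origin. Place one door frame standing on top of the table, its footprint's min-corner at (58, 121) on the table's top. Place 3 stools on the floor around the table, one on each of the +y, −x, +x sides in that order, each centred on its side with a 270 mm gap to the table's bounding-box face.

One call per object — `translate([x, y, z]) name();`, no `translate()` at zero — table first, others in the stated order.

table();
translate([58, 121, 763]) door_frame();
translate([355, 894, 0]) stool();
translate([-629, 185, 0]) stool();
translate([1339, 185, 0]) stool();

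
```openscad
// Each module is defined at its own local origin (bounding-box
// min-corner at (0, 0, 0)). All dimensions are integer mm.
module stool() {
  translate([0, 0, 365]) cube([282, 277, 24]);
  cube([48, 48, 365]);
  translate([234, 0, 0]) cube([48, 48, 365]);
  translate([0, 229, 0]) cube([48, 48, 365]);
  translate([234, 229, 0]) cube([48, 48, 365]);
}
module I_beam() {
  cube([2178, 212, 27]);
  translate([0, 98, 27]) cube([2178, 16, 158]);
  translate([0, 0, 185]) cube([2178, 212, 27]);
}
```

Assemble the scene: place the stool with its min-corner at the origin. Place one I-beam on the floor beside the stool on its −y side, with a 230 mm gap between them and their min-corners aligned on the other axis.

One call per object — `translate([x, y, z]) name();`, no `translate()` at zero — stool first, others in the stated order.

stool();
translate([0, -442, 0]) I_beam();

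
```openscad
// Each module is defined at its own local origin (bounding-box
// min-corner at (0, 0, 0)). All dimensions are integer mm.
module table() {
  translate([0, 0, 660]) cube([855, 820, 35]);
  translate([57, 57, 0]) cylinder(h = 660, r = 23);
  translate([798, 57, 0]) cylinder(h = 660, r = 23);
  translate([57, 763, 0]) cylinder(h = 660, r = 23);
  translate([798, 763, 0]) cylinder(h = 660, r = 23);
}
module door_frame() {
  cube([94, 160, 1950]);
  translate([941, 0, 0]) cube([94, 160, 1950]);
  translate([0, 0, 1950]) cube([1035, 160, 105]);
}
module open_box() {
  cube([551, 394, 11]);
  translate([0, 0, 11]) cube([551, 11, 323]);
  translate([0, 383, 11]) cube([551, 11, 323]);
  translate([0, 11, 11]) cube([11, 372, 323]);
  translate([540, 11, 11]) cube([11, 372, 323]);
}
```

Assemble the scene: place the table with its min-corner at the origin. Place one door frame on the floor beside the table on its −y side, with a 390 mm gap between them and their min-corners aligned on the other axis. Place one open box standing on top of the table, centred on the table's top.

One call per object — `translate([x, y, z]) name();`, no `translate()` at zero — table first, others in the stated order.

table();
translate([0, -550, 0]) door_frame();
translate([152, 213, 695]) open_box();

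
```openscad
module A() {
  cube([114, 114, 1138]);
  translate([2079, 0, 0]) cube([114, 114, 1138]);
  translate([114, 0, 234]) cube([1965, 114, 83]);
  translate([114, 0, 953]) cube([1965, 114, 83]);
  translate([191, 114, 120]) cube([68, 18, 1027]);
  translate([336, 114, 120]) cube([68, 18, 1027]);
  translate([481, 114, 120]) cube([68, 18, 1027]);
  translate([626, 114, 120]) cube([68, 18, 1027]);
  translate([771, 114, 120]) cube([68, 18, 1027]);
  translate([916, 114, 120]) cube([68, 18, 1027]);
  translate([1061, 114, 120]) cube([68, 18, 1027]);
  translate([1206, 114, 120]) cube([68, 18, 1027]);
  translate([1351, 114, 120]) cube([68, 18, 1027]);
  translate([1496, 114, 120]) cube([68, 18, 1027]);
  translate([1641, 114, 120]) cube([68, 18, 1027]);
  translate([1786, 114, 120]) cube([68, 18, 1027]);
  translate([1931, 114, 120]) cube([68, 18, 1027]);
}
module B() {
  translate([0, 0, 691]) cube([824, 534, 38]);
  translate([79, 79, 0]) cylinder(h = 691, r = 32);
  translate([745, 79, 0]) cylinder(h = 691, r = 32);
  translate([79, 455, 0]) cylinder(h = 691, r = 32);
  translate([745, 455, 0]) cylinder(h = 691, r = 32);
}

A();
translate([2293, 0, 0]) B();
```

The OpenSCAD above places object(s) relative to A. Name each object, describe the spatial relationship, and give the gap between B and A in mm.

The table's nearest face is 100 mm from the fence section's +x face.

A is a fence section. B is a table. The table is on the floor beside the fence section on its +x side. The gap between the table and the fence section is 100 mm.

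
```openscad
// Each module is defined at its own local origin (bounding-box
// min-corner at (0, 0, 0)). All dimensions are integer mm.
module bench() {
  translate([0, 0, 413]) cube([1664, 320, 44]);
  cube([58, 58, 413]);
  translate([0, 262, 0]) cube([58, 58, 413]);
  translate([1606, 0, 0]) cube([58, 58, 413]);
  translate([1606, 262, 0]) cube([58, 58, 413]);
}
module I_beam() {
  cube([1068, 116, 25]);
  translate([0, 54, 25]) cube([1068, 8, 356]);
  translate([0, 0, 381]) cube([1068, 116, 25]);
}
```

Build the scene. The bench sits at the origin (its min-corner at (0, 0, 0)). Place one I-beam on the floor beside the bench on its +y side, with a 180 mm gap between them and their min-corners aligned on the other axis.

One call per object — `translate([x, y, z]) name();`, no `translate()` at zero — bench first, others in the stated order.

bench();
translate([0, 500, 0]) I_beam();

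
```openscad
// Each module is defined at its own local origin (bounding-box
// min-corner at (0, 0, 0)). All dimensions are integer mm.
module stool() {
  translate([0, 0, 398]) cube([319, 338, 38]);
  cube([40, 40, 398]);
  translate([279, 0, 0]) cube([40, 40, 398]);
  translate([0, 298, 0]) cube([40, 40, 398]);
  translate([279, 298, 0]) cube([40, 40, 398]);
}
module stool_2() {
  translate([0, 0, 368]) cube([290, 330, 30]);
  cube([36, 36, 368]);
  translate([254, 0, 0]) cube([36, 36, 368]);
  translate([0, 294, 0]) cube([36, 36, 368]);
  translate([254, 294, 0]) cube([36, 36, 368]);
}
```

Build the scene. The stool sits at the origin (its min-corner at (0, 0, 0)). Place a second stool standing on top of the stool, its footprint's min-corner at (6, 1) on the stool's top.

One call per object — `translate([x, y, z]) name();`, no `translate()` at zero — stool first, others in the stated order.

stool();
translate([6, 1, 436]) stool_2();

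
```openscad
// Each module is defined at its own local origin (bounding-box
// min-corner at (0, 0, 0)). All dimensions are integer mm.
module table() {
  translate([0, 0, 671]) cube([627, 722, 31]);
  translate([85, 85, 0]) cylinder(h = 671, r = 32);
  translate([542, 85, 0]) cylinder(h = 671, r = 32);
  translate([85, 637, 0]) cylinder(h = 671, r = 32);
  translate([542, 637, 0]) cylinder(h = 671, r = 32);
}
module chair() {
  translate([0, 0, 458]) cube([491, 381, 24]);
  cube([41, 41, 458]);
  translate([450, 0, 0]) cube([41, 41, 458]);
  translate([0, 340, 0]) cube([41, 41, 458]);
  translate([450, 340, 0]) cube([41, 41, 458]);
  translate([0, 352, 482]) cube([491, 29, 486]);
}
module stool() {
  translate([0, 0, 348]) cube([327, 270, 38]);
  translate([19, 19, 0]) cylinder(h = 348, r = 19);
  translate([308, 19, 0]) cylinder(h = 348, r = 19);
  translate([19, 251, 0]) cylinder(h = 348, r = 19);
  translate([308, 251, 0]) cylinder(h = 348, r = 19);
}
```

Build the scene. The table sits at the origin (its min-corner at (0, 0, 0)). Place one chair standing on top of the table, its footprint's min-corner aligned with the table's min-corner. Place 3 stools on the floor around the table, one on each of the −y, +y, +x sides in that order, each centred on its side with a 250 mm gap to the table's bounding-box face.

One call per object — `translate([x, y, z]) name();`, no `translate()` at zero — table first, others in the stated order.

table();
translate([0, 0, 702]) chair();
translate([150, -520, 0]) stool();
translate([150, 972, 0]) stool();
translate([877, 226, 0]) stool();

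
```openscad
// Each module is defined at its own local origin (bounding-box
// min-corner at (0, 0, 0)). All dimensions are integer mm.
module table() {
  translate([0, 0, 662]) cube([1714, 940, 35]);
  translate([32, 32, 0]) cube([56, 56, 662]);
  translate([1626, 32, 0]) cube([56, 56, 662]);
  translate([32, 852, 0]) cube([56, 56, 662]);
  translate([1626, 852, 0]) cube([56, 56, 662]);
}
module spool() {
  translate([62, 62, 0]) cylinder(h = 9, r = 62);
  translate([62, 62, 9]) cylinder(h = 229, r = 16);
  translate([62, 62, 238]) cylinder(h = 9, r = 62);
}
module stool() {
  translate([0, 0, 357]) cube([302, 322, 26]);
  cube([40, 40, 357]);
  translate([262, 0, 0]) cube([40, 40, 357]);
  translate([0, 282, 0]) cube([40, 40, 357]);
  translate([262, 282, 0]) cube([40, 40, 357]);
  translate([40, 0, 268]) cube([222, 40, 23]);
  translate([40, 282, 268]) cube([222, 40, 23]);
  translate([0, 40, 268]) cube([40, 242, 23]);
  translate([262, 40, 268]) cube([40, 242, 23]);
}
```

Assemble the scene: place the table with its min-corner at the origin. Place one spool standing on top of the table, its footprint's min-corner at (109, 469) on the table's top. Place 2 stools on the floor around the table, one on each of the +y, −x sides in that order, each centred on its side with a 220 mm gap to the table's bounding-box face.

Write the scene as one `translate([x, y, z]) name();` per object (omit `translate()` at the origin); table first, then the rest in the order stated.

table();
translate([109, 469, 697]) spool();
translate([706, 1160, 0]) stool();
translate([-522, 309, 0]) stool();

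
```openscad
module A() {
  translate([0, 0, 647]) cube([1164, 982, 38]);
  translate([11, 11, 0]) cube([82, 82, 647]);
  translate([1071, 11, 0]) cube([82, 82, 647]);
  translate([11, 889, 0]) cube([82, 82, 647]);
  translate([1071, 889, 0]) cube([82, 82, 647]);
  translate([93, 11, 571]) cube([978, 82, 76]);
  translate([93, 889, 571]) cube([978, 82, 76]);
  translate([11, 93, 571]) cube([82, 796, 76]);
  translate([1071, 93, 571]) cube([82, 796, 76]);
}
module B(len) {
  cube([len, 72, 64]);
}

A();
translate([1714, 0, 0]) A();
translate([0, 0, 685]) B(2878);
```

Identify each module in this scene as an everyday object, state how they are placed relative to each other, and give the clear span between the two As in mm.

A is a table. B is a beam. A beam spans the tops of two tables. The clear span between the two tables is 550 mm.

Second table starts at x = 1714; first ends at x = 1164; clear span = 1714 − 1164 = 550 mm.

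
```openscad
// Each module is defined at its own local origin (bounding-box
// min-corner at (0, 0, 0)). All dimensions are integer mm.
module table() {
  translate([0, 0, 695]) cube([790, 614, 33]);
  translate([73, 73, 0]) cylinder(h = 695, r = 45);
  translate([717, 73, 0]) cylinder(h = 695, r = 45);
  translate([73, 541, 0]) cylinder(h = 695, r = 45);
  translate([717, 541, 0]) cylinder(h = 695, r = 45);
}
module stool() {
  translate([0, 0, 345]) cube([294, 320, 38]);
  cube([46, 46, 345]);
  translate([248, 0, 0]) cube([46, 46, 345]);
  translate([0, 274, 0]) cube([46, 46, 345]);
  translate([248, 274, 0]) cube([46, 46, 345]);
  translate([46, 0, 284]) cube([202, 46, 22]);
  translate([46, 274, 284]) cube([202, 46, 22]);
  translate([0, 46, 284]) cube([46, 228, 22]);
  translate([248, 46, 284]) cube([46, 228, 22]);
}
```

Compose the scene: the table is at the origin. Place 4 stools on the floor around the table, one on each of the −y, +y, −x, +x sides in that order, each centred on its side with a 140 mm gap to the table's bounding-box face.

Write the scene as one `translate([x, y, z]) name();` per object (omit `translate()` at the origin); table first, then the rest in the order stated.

table();
translate([248, -460, 0]) stool();
translate([248, 754, 0]) stool();
translate([-434, 147, 0]) stool();
translate([930, 147, 0]) stool();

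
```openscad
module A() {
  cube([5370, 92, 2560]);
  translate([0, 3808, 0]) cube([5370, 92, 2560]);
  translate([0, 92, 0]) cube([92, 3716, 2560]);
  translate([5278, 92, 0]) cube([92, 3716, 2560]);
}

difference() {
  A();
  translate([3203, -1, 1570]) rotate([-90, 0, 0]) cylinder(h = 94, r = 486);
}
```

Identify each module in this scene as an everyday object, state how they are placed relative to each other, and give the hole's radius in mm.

A is a house frame. The house frame has a circular hole through its front wall. The hole's radius is 486 mm.

The subtracted cylinder has r = 486 mm.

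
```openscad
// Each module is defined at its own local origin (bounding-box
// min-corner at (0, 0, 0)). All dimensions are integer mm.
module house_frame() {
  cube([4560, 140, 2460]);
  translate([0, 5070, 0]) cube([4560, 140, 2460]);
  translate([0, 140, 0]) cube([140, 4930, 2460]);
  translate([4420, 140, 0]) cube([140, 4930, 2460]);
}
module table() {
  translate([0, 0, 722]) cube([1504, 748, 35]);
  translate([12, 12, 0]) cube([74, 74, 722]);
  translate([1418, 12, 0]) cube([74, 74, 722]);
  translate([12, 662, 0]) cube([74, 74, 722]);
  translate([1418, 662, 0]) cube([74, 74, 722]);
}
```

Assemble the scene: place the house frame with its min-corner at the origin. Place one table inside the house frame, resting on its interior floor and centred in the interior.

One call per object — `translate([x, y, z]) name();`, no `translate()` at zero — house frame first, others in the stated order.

house_frame();
translate([1528, 2231, 0]) table();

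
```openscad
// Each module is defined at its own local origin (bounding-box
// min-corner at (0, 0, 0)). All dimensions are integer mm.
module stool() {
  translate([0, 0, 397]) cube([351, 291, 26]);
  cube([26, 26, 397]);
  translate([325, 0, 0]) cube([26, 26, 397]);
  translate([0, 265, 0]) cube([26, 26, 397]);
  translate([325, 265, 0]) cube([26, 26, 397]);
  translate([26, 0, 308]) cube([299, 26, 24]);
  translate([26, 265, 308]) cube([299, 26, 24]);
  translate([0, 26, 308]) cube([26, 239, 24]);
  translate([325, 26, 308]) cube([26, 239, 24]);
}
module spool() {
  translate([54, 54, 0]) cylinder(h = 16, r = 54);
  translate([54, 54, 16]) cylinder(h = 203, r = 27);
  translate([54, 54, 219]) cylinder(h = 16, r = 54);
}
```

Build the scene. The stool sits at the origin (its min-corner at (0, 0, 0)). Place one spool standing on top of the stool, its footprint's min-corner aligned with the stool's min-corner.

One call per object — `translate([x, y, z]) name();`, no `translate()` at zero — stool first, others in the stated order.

stool();
translate([0, 0, 423]) spool();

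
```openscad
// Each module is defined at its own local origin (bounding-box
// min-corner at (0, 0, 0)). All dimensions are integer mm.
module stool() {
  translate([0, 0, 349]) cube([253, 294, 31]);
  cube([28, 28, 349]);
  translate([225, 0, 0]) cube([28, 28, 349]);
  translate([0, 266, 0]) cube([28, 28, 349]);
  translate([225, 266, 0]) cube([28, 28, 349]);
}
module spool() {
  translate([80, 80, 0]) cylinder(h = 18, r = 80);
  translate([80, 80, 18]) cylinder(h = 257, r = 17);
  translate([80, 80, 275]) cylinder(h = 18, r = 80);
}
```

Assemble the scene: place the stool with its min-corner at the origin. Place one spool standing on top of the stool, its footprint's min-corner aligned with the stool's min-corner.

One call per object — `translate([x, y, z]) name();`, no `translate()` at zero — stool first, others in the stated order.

stool();
translate([0, 0, 380]) spool();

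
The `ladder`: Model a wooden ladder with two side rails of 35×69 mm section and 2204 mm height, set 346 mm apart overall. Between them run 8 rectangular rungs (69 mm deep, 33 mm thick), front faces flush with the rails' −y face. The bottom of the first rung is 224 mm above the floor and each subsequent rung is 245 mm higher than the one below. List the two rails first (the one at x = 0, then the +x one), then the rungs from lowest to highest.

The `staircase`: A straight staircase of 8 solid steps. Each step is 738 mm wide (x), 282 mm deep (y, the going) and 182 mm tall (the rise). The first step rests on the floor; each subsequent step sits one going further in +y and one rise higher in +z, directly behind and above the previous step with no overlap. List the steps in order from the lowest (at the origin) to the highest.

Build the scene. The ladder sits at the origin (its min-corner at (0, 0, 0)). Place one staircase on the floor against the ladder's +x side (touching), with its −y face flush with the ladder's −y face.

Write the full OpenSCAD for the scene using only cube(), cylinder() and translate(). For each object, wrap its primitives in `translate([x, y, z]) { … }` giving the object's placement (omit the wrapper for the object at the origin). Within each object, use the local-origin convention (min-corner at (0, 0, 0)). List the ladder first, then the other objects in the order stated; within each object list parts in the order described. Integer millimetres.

cube([35, 69, 2204]);
translate([311, 0, 0]) cube([35, 69, 2204]);
translate([35, 0, 224]) cube([276, 69, 33]);
translate([35, 0, 469]) cube([276, 69, 33]);
translate([35, 0, 714]) cube([276, 69, 33]);
translate([35, 0, 959]) cube([276, 69, 33]);
translate([35, 0, 1204]) cube([276, 69, 33]);
translate([35, 0, 1449]) cube([276, 69, 33]);
translate([35, 0, 1694]) cube([276, 69, 33]);
translate([35, 0, 1939]) cube([276, 69, 33]);
translate([346, 0, 0]) {
  cube([738, 282, 182]);
  translate([0, 282, 182]) cube([738, 282, 182]);
  translate([0, 564, 364]) cube([738, 282, 182]);
  translate([0, 846, 546]) cube([738, 282, 182]);
  translate([0, 1128, 728]) cube([738, 282, 182]);
  translate([0, 1410, 910]) cube([738, 282, 182]);
  translate([0, 1692, 1092]) cube([738, 282, 182]);
  translate([0, 1974, 1274]) cube([738, 282, 182]);
}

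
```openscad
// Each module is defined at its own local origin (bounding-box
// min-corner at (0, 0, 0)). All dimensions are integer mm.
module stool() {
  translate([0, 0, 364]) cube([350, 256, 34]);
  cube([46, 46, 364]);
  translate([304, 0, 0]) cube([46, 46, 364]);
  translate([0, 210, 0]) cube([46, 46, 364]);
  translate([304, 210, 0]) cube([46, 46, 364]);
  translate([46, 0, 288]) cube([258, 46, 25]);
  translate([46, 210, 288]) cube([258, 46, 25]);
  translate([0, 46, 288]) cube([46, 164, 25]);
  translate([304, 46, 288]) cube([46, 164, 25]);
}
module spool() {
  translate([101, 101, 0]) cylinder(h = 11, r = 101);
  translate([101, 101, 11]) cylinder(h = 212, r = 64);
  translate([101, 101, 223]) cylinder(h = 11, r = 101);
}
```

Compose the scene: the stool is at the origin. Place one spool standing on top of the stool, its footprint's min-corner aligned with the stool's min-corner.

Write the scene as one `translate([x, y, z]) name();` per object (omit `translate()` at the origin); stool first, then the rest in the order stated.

stool();
translate([0, 0, 398]) spool();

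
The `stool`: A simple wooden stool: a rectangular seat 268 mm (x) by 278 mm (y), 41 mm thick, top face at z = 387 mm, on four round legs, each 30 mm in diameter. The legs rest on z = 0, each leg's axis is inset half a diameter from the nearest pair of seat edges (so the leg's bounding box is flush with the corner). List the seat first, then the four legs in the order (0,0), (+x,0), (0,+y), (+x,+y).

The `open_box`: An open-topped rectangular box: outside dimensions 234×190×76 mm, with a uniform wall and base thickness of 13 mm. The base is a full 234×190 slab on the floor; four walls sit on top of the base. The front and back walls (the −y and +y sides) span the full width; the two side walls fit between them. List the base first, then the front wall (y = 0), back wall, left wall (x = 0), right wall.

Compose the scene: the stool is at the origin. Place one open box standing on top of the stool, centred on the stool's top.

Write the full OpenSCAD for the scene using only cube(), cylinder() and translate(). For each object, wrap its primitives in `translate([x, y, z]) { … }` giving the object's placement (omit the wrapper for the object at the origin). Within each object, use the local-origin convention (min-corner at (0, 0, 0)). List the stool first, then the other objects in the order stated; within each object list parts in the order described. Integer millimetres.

translate([0, 0, 346]) cube([268, 278, 41]);
translate([15, 15, 0]) cylinder(h = 346, r = 15);
translate([253, 15, 0]) cylinder(h = 346, r = 15);
translate([15, 263, 0]) cylinder(h = 346, r = 15);
translate([253, 263, 0]) cylinder(h = 346, r = 15);
translate([17, 44, 387]) {
  cube([234, 190, 13]);
  translate([0, 0, 13]) cube([234, 13, 63]);
  translate([0, 177, 13]) cube([234, 13, 63]);
  translate([0, 13, 13]) cube([13, 164, 63]);
  translate([221, 13, 13]) cube([13, 164, 63]);
}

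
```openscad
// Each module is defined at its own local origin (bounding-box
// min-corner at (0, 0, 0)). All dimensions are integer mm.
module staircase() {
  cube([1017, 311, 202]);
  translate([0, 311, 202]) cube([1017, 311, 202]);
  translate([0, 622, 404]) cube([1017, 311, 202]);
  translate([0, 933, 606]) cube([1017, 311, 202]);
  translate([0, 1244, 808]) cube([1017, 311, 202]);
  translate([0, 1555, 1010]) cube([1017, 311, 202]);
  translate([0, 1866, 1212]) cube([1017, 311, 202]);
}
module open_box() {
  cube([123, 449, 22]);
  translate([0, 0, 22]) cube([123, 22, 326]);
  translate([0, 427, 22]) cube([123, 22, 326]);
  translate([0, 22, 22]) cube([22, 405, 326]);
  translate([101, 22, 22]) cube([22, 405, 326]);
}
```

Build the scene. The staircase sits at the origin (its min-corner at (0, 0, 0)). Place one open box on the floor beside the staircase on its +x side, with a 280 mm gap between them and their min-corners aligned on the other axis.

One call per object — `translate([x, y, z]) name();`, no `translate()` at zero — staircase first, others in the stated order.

staircase();
translate([1297, 0, 0]) open_box();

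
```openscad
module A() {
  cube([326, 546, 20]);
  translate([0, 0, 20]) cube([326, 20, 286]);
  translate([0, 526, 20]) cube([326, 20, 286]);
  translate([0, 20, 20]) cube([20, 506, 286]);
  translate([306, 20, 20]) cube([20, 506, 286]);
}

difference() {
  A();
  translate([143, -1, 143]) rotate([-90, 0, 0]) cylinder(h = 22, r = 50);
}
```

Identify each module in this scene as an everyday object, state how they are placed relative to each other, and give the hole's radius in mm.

The subtracted cylinder has r = 50 mm.

A is an open box. The open box has a circular hole through its front wall. The hole's radius is 50 mm.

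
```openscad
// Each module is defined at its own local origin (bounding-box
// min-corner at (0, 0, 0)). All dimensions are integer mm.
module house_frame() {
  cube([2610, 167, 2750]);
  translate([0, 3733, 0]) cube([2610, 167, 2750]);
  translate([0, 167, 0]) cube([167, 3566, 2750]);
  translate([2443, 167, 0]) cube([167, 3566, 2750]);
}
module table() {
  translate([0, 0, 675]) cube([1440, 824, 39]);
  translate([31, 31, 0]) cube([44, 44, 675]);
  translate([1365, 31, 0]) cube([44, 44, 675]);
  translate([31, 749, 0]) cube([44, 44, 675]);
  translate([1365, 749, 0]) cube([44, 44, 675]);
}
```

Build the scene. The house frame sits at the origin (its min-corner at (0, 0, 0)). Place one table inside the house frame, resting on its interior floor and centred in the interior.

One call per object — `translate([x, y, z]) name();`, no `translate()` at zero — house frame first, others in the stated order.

house_frame();
translate([585, 1538, 0]) table();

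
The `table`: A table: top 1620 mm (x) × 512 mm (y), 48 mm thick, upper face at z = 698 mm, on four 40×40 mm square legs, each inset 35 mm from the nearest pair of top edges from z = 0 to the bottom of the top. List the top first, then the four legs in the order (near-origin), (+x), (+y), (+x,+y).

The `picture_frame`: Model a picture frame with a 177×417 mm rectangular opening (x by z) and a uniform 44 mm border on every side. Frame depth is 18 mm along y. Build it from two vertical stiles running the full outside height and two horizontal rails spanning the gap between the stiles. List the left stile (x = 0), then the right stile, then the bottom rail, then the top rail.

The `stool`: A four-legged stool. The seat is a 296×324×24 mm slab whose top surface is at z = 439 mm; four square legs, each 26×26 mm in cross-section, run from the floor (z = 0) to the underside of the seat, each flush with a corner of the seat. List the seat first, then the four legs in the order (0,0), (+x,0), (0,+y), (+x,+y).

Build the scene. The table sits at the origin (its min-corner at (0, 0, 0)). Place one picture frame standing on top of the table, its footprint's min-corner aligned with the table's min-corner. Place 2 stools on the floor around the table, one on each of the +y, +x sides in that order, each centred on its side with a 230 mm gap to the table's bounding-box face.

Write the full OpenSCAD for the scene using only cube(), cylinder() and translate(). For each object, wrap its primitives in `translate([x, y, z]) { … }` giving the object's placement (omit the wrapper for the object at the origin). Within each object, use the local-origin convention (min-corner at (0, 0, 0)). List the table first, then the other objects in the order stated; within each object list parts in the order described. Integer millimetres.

translate([0, 0, 650]) cube([1620, 512, 48]);
translate([35, 35, 0]) cube([40, 40, 650]);
translate([1545, 35, 0]) cube([40, 40, 650]);
translate([35, 437, 0]) cube([40, 40, 650]);
translate([1545, 437, 0]) cube([40, 40, 650]);
translate([0, 0, 698]) {
  cube([44, 18, 505]);
  translate([221, 0, 0]) cube([44, 18, 505]);
  translate([44, 0, 0]) cube([177, 18, 44]);
  translate([44, 0, 461]) cube([177, 18, 44]);
}
translate([662, 742, 0]) {
  translate([0, 0, 415]) cube([296, 324, 24]);
  cube([26, 26, 415]);
  translate([270, 0, 0]) cube([26, 26, 415]);
  translate([0, 298, 0]) cube([26, 26, 415]);
  translate([270, 298, 0]) cube([26, 26, 415]);
}
translate([1850, 94, 0]) {
  translate([0, 0, 415]) cube([296, 324, 24]);
  cube([26, 26, 415]);
  translate([270, 0, 0]) cube([26, 26, 415]);
  translate([0, 298, 0]) cube([26, 26, 415]);
  translate([270, 298, 0]) cube([26, 26, 415]);
}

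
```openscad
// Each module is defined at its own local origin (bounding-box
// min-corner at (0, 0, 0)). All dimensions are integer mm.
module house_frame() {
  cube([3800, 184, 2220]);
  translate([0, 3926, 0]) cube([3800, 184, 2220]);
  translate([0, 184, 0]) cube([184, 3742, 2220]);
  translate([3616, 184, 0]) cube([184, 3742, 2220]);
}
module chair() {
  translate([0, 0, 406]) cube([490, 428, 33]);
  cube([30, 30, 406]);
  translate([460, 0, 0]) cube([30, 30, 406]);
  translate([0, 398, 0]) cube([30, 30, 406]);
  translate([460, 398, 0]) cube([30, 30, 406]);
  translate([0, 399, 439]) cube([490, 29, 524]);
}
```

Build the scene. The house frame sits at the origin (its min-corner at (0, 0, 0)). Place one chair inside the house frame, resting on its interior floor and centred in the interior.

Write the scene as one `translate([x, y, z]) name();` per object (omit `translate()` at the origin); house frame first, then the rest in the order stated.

house_frame();
translate([1655, 1841, 0]) chair();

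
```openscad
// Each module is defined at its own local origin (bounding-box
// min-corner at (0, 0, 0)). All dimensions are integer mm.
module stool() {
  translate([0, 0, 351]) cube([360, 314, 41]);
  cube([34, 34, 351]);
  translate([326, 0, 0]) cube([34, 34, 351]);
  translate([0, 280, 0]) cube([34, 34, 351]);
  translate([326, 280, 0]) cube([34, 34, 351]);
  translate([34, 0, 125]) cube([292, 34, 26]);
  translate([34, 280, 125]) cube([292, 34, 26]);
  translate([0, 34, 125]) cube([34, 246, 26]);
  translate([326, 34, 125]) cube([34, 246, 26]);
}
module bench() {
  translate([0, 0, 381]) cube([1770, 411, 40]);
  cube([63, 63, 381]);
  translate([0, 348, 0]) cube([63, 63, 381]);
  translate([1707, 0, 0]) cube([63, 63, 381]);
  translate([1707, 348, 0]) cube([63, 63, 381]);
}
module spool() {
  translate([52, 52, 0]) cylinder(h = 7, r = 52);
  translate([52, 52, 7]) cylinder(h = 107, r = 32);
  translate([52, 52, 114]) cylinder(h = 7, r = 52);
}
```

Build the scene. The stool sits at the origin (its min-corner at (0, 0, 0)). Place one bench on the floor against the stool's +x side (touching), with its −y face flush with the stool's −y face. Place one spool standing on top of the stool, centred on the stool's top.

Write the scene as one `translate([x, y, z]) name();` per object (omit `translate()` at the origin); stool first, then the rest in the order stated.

stool();
translate([360, 0, 0]) bench();
translate([128, 105, 392]) spool();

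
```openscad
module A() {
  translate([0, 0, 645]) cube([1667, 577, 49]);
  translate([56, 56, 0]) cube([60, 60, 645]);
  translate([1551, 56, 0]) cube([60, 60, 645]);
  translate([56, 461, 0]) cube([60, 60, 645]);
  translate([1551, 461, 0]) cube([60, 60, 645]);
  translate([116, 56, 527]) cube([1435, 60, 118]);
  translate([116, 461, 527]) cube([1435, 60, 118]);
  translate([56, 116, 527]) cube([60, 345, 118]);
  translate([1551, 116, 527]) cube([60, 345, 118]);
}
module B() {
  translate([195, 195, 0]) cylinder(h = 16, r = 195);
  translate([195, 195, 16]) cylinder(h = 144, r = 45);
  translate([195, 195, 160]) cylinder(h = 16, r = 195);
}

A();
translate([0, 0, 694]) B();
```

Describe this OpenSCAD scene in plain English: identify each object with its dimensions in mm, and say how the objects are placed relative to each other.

A is a table with a 1667×577 mm rectangular top, 49 mm thick, top surface at z = 694 mm, supported by four 60×60 mm square legs, each inset 56 mm from the nearest pair of top edges, running from the floor. Four apron rails, 60 mm thick and 118 mm tall, run between adjacent legs with their top edges flush with the underside of the top and their outer faces flush with the legs' outer faces.

B is a spool: two coaxial disc flanges of radius 195 mm and thickness 16 mm, joined by a core cylinder of radius 45 mm and height 144 mm. The lower flange rests on z = 0 and the three cylinders share a vertical axis.

The spool is on top of the table.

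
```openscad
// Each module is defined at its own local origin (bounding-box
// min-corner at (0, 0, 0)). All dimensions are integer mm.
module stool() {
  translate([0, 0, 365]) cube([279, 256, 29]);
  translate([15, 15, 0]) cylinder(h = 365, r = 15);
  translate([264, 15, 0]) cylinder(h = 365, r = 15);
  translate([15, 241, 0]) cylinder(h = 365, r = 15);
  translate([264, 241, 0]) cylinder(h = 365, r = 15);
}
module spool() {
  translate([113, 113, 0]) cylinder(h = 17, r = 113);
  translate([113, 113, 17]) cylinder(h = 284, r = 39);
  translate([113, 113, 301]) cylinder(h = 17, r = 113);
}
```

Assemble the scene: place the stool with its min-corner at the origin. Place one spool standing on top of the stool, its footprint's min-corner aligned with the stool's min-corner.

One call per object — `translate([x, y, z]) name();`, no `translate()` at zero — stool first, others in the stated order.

stool();
translate([0, 0, 394]) spool();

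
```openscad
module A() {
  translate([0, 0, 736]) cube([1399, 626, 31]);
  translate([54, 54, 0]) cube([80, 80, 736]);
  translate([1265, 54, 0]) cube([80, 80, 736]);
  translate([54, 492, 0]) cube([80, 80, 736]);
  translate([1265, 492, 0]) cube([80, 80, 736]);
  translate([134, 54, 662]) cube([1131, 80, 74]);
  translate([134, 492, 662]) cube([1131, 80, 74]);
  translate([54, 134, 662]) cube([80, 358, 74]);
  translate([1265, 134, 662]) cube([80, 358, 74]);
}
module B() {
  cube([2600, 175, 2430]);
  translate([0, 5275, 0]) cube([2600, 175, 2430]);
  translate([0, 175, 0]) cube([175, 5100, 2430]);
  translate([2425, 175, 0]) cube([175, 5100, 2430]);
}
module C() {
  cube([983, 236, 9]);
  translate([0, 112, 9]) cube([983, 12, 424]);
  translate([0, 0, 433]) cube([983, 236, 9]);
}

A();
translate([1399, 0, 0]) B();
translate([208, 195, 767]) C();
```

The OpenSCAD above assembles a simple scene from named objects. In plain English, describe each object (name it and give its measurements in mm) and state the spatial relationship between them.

A is a table with a 1399×626 mm rectangular top, 31 mm thick, top surface at z = 767 mm, supported by four 80×80 mm square legs, each inset 54 mm from the nearest pair of top edges, running from the floor. Four apron rails, 80 mm thick and 74 mm tall, run between adjacent legs with their top edges flush with the underside of the top and their outer faces flush with the legs' outer faces.

B is a box-shaped house frame (walls only): outside footprint 2600×5450 mm, wall height 2430 mm, wall thickness 175 mm. The two y-facing walls run the full x-width; the two x-facing walls fit between the inner faces of the y-facing walls.

C is an I-beam lying along x, 983 mm long. Overall section height 442 mm. Two flanges 236 mm wide (y) and 9 mm thick, one on the floor and one at the top; a web 12 mm thick runs between them, centred on the flange width.

The house frame is against the table's +x side, with their −y faces flush. The I-beam is on top of the table, centred.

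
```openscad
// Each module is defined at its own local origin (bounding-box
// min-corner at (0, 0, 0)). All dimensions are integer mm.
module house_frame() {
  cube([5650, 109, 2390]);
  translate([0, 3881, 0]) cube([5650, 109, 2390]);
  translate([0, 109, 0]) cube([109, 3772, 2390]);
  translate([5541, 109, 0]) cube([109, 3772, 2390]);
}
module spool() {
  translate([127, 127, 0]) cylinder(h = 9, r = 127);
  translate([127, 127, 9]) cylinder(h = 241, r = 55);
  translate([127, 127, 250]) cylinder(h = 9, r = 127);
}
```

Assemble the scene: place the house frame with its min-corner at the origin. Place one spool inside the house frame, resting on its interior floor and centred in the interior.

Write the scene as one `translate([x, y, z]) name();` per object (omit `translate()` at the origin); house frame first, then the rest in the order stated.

house_frame();
translate([2698, 1868, 0]) spool();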